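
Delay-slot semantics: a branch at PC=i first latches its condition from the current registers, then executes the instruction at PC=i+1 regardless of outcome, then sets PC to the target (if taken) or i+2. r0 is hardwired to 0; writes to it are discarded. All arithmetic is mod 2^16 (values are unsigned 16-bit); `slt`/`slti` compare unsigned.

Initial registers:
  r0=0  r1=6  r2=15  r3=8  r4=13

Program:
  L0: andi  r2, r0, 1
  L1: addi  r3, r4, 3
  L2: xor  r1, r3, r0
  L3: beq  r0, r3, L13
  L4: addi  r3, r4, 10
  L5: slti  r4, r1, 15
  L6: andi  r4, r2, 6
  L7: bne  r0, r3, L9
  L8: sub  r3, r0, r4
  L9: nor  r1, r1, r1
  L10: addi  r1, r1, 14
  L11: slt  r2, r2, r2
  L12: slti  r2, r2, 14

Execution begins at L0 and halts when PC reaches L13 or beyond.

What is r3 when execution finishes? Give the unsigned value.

  step pc=0: andi  r2, r0, 1  regs=(0,6,0,8,13)
  step pc=1: addi  r3, r4, 3  regs=(0,6,0,16,13)
  step pc=2: xor  r1, r3, r0  regs=(0,16,0,16,13)
  step pc=3: beq  r0, r3, L13  cond=F  regs=(0,16,0,16,13)
  step pc=4: addi  r3, r4, 10  regs=(0,16,0,23,13)
  step pc=5: slti  r4, r1, 15  regs=(0,16,0,23,0)
  step pc=6: andi  r4, r2, 6  regs=(0,16,0,23,0)
  step pc=7: bne  r0, r3, L9  cond=T  regs=(0,16,0,23,0)
  step pc=8: sub  r3, r0, r4  regs=(0,16,0,0,0)
  step pc=9: nor  r1, r1, r1  regs=(0,65519,0,0,0)
  step pc=10: addi  r1, r1, 14  regs=(0,65533,0,0,0)
  step pc=11: slt  r2, r2, r2  regs=(0,65533,0,0,0)
  step pc=12: slti  r2, r2, 14  regs=(0,65533,1,0,0)

0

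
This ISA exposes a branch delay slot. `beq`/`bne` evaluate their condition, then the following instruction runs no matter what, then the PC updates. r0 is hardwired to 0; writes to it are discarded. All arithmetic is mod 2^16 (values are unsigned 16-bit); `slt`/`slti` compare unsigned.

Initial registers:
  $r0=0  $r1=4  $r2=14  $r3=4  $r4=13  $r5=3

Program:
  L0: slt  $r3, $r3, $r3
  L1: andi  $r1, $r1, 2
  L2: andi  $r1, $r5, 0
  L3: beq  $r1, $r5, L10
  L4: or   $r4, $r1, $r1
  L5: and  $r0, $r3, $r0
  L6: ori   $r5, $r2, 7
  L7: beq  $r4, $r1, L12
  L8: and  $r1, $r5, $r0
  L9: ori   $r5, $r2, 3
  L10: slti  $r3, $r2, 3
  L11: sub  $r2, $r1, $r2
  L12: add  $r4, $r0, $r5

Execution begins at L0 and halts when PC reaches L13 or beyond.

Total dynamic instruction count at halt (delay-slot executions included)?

10

#0 slt  $r3, $r3, $r3 ; 0/4/14/0/13/3
#1 andi  $r1, $r1, 2 ; 0/0/14/0/13/3
#2 andi  $r1, $r5, 0 ; 0/0/14/0/13/3
#3 beq  $r1, $r5, L10 ; 0/0/14/0/13/3 ; →fallthru
#4 or   $r4, $r1, $r1 ; 0/0/14/0/0/3
#5 and  $r0, $r3, $r0 ; 0/0/14/0/0/3
#6 ori   $r5, $r2, 7 ; 0/0/14/0/0/15
#7 beq  $r4, $r1, L12 ; 0/0/14/0/0/15 ; →target
#8 and  $r1, $r5, $r0 ; 0/0/14/0/0/15
#12 add  $r4, $r0, $r5 ; 0/0/14/0/15/15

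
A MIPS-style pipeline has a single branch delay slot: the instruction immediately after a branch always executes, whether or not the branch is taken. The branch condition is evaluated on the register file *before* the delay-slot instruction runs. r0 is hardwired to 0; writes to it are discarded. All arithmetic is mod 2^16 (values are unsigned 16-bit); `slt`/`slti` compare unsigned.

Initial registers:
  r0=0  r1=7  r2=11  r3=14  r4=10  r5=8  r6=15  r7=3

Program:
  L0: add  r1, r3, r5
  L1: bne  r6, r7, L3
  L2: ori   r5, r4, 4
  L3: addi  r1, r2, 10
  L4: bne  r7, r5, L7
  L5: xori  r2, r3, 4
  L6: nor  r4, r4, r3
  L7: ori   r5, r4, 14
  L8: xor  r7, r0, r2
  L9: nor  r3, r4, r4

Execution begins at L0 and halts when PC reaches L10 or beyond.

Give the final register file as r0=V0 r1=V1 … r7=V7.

#0 add  r1, r3, r5 ; 0/22/11/14/10/8/15/3
#1 bne  r6, r7, L3 ; 0/22/11/14/10/8/15/3 ; →target
#2 ori   r5, r4, 4 ; 0/22/11/14/10/14/15/3
#3 addi  r1, r2, 10 ; 0/21/11/14/10/14/15/3
#4 bne  r7, r5, L7 ; 0/21/11/14/10/14/15/3 ; →target
#5 xori  r2, r3, 4 ; 0/21/10/14/10/14/15/3
#7 ori   r5, r4, 14 ; 0/21/10/14/10/14/15/3
#8 xor  r7, r0, r2 ; 0/21/10/14/10/14/15/10
#9 nor  r3, r4, r4 ; 0/21/10/65525/10/14/15/10

r0=0 r1=21 r2=10 r3=65525 r4=10 r5=14 r6=15 r7=10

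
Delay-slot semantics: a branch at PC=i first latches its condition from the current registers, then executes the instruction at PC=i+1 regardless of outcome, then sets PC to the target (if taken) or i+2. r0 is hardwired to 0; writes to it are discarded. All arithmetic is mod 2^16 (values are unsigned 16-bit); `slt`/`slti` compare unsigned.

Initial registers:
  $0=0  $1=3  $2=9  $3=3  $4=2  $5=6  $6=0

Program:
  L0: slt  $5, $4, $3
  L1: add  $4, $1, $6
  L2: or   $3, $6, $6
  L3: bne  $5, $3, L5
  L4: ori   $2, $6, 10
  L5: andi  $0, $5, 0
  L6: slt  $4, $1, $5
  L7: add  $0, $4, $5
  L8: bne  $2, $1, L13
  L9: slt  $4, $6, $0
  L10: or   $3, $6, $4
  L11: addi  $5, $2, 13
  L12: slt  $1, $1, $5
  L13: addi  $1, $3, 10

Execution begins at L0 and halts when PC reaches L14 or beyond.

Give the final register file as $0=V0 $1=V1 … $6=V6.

#0 slt  $5, $4, $3 ; 0/3/9/3/2/1/0
#1 add  $4, $1, $6 ; 0/3/9/3/3/1/0
#2 or   $3, $6, $6 ; 0/3/9/0/3/1/0
#3 bne  $5, $3, L5 ; 0/3/9/0/3/1/0 ; →target
#4 ori   $2, $6, 10 ; 0/3/10/0/3/1/0
#5 andi  $0, $5, 0 ; 0/3/10/0/3/1/0
#6 slt  $4, $1, $5 ; 0/3/10/0/0/1/0
#7 add  $0, $4, $5 ; 0/3/10/0/0/1/0
#8 bne  $2, $1, L13 ; 0/3/10/0/0/1/0 ; →target
#9 slt  $4, $6, $0 ; 0/3/10/0/0/1/0
#13 addi  $1, $3, 10 ; 0/10/10/0/0/1/0

$0=0 $1=10 $2=10 $3=0 $4=0 $5=1 $6=0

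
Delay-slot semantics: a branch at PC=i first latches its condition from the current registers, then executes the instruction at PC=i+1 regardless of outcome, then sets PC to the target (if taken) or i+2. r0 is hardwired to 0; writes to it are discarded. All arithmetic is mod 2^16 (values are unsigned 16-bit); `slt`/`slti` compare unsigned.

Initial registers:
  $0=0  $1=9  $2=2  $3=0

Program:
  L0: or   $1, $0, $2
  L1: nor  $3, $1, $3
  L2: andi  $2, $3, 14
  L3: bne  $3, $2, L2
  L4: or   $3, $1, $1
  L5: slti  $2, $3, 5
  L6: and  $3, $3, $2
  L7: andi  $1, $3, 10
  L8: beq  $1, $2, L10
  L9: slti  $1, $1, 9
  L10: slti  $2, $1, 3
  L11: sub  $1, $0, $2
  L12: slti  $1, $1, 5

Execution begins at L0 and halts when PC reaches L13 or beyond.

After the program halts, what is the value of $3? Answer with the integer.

PC=0  or   $1, $0, $2        | $0=0 $1=2 $2=2 $3=0
PC=1  nor  $3, $1, $3        | $0=0 $1=2 $2=2 $3=65533
PC=2  andi  $2, $3, 14       | $0=0 $1=2 $2=12 $3=65533
PC=3  bne  $3, $2, L2        | $0=0 $1=2 $2=12 $3=65533  [TAKEN]
PC=4  or   $3, $1, $1        | $0=0 $1=2 $2=12 $3=2
PC=2  andi  $2, $3, 14       | $0=0 $1=2 $2=2 $3=2
PC=3  bne  $3, $2, L2        | $0=0 $1=2 $2=2 $3=2  [not taken]
PC=4  or   $3, $1, $1        | $0=0 $1=2 $2=2 $3=2
PC=5  slti  $2, $3, 5        | $0=0 $1=2 $2=1 $3=2
PC=6  and  $3, $3, $2        | $0=0 $1=2 $2=1 $3=0
PC=7  andi  $1, $3, 10       | $0=0 $1=0 $2=1 $3=0
PC=8  beq  $1, $2, L10       | $0=0 $1=0 $2=1 $3=0  [not taken]
PC=9  slti  $1, $1, 9        | $0=0 $1=1 $2=1 $3=0
PC=10 slti  $2, $1, 3        | $0=0 $1=1 $2=1 $3=0
PC=11 sub  $1, $0, $2        | $0=0 $1=65535 $2=1 $3=0
PC=12 slti  $1, $1, 5        | $0=0 $1=0 $2=1 $3=0

0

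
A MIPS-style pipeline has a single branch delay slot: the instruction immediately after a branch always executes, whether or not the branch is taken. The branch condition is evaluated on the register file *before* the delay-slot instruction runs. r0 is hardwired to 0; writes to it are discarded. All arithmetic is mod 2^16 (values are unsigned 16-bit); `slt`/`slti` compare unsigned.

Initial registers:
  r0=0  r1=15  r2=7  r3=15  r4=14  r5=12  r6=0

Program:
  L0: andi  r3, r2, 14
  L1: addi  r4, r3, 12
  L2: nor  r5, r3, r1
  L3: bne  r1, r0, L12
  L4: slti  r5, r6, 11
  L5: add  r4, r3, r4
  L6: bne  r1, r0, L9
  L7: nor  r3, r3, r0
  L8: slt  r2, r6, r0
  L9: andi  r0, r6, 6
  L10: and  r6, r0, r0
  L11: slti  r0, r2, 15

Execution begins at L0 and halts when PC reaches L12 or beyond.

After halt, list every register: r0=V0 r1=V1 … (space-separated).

r0=0 r1=15 r2=7 r3=6 r4=18 r5=1 r6=0

[0] andi  r3, r2, 14  →  {r0:0, r1:15, r2:7, r3:6, r4:14, r5:12, r6:0}
[1] addi  r4, r3, 12  →  {r0:0, r1:15, r2:7, r3:6, r4:18, r5:12, r6:0}
[2] nor  r5, r3, r1  →  {r0:0, r1:15, r2:7, r3:6, r4:18, r5:65520, r6:0}
[3] bne  r1, r0, L12  →  {r0:0, r1:15, r2:7, r3:6, r4:18, r5:65520, r6:0}  ⟨branch taken⟩
[4] slti  r5, r6, 11  →  {r0:0, r1:15, r2:7, r3:6, r4:18, r5:1, r6:0}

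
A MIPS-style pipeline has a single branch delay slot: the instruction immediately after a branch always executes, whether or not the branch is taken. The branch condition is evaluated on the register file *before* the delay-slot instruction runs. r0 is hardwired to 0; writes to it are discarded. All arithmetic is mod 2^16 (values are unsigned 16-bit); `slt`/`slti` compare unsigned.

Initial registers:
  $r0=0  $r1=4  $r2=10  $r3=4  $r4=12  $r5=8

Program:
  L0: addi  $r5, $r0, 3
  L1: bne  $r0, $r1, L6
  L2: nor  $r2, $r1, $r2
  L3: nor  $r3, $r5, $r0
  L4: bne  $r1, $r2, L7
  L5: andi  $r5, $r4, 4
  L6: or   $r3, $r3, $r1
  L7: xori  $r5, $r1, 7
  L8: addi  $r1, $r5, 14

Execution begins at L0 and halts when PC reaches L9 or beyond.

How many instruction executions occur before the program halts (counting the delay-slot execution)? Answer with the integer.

6

#0 addi  $r5, $r0, 3 ; 0/4/10/4/12/3
#1 bne  $r0, $r1, L6 ; 0/4/10/4/12/3 ; →target
#2 nor  $r2, $r1, $r2 ; 0/4/65521/4/12/3
#6 or   $r3, $r3, $r1 ; 0/4/65521/4/12/3
#7 xori  $r5, $r1, 7 ; 0/4/65521/4/12/3
#8 addi  $r1, $r5, 14 ; 0/17/65521/4/12/3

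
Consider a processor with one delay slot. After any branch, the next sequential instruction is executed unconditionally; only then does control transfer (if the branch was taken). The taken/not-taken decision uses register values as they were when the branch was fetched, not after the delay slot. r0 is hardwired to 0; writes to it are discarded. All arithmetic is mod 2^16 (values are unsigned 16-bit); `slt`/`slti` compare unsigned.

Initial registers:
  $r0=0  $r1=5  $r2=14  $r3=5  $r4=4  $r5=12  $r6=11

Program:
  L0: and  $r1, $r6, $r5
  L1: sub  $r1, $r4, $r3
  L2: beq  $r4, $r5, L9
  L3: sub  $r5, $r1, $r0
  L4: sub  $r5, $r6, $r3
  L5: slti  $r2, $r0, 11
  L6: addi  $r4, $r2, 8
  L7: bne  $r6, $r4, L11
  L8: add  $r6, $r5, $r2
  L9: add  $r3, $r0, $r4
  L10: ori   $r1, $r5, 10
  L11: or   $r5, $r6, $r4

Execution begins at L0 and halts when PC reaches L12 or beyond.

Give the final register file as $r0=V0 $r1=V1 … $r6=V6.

  step pc=0: and  $r1, $r6, $r5  regs=(0,8,14,5,4,12,11)
  step pc=1: sub  $r1, $r4, $r3  regs=(0,65535,14,5,4,12,11)
  step pc=2: beq  $r4, $r5, L9  cond=F  regs=(0,65535,14,5,4,12,11)
  step pc=3: sub  $r5, $r1, $r0  regs=(0,65535,14,5,4,65535,11)
  step pc=4: sub  $r5, $r6, $r3  regs=(0,65535,14,5,4,6,11)
  step pc=5: slti  $r2, $r0, 11  regs=(0,65535,1,5,4,6,11)
  step pc=6: addi  $r4, $r2, 8  regs=(0,65535,1,5,9,6,11)
  step pc=7: bne  $r6, $r4, L11  cond=T  regs=(0,65535,1,5,9,6,11)
  step pc=8: add  $r6, $r5, $r2  regs=(0,65535,1,5,9,6,7)
  step pc=11: or   $r5, $r6, $r4  regs=(0,65535,1,5,9,15,7)

$r0=0 $r1=65535 $r2=1 $r3=5 $r4=9 $r5=15 $r6=7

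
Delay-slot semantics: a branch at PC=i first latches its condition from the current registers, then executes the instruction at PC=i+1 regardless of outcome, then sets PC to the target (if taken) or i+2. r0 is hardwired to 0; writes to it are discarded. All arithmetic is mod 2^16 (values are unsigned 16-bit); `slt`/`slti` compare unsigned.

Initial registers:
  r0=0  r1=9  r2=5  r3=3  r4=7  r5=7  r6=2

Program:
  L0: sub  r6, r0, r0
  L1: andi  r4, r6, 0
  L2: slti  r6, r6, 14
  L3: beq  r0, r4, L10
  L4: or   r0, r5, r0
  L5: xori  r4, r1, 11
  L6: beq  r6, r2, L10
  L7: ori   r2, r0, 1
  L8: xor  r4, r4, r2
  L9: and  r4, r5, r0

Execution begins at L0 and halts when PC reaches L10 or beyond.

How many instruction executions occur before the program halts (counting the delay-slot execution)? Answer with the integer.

5

  step pc=0: sub  r6, r0, r0  regs=(0,9,5,3,7,7,0)
  step pc=1: andi  r4, r6, 0  regs=(0,9,5,3,0,7,0)
  step pc=2: slti  r6, r6, 14  regs=(0,9,5,3,0,7,1)
  step pc=3: beq  r0, r4, L10  cond=T  regs=(0,9,5,3,0,7,1)
  step pc=4: or   r0, r5, r0  regs=(0,9,5,3,0,7,1)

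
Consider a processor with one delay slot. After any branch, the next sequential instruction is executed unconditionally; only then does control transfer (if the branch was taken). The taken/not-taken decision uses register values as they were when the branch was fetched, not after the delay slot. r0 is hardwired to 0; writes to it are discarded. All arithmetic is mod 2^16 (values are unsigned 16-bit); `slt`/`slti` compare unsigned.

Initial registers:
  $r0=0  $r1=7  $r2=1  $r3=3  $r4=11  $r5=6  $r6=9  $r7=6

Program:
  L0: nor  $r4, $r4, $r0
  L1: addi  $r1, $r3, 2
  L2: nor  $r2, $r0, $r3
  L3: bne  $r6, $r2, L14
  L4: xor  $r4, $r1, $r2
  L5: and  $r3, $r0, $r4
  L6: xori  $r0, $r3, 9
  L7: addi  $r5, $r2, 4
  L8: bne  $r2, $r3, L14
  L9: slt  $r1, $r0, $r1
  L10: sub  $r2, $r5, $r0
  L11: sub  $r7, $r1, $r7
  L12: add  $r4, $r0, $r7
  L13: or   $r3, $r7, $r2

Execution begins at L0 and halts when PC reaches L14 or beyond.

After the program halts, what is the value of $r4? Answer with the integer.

[0] nor  $r4, $r4, $r0  →  {$r0:0, $r1:7, $r2:1, $r3:3, $r4:65524, $r5:6, $r6:9, $r7:6}
[1] addi  $r1, $r3, 2  →  {$r0:0, $r1:5, $r2:1, $r3:3, $r4:65524, $r5:6, $r6:9, $r7:6}
[2] nor  $r2, $r0, $r3  →  {$r0:0, $r1:5, $r2:65532, $r3:3, $r4:65524, $r5:6, $r6:9, $r7:6}
[3] bne  $r6, $r2, L14  →  {$r0:0, $r1:5, $r2:65532, $r3:3, $r4:65524, $r5:6, $r6:9, $r7:6}  ⟨branch taken⟩
[4] xor  $r4, $r1, $r2  →  {$r0:0, $r1:5, $r2:65532, $r3:3, $r4:65529, $r5:6, $r6:9, $r7:6}

65529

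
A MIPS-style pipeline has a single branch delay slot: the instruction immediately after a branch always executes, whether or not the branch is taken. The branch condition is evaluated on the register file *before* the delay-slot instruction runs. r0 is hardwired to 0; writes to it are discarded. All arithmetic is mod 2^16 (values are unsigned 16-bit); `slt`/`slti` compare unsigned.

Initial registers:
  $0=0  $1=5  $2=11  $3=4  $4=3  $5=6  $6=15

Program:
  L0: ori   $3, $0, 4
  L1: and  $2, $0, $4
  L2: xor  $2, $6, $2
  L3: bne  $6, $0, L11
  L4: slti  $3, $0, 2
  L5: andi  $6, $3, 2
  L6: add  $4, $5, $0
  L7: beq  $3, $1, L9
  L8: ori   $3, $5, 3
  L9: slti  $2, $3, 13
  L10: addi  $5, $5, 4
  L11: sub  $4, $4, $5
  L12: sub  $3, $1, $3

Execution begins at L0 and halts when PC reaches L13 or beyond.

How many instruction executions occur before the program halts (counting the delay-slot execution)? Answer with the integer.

[0] ori   $3, $0, 4  →  {$0:0, $1:5, $2:11, $3:4, $4:3, $5:6, $6:15}
[1] and  $2, $0, $4  →  {$0:0, $1:5, $2:0, $3:4, $4:3, $5:6, $6:15}
[2] xor  $2, $6, $2  →  {$0:0, $1:5, $2:15, $3:4, $4:3, $5:6, $6:15}
[3] bne  $6, $0, L11  →  {$0:0, $1:5, $2:15, $3:4, $4:3, $5:6, $6:15}  ⟨branch taken⟩
[4] slti  $3, $0, 2  →  {$0:0, $1:5, $2:15, $3:1, $4:3, $5:6, $6:15}
[11] sub  $4, $4, $5  →  {$0:0, $1:5, $2:15, $3:1, $4:65533, $5:6, $6:15}
[12] sub  $3, $1, $3  →  {$0:0, $1:5, $2:15, $3:4, $4:65533, $5:6, $6:15}

7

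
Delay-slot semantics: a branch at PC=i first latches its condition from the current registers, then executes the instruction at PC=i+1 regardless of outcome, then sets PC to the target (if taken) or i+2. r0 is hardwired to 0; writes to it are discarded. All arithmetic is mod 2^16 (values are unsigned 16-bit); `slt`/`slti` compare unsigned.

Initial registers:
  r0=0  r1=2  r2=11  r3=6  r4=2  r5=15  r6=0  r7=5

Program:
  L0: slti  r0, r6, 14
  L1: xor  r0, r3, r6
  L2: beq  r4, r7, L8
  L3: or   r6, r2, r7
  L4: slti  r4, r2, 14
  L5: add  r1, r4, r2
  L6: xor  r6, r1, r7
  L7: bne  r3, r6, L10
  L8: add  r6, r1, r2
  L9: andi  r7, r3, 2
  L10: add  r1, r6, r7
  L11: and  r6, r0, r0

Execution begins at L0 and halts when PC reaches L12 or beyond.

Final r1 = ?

28

PC=0  slti  r0, r6, 14       | r0=0 r1=2 r2=11 r3=6 r4=2 r5=15 r6=0 r7=5
PC=1  xor  r0, r3, r6        | r0=0 r1=2 r2=11 r3=6 r4=2 r5=15 r6=0 r7=5
PC=2  beq  r4, r7, L8        | r0=0 r1=2 r2=11 r3=6 r4=2 r5=15 r6=0 r7=5  [not taken]
PC=3  or   r6, r2, r7        | r0=0 r1=2 r2=11 r3=6 r4=2 r5=15 r6=15 r7=5
PC=4  slti  r4, r2, 14       | r0=0 r1=2 r2=11 r3=6 r4=1 r5=15 r6=15 r7=5
PC=5  add  r1, r4, r2        | r0=0 r1=12 r2=11 r3=6 r4=1 r5=15 r6=15 r7=5
PC=6  xor  r6, r1, r7        | r0=0 r1=12 r2=11 r3=6 r4=1 r5=15 r6=9 r7=5
PC=7  bne  r3, r6, L10       | r0=0 r1=12 r2=11 r3=6 r4=1 r5=15 r6=9 r7=5  [TAKEN]
PC=8  add  r6, r1, r2        | r0=0 r1=12 r2=11 r3=6 r4=1 r5=15 r6=23 r7=5
PC=10 add  r1, r6, r7        | r0=0 r1=28 r2=11 r3=6 r4=1 r5=15 r6=23 r7=5
PC=11 and  r6, r0, r0        | r0=0 r1=28 r2=11 r3=6 r4=1 r5=15 r6=0 r7=5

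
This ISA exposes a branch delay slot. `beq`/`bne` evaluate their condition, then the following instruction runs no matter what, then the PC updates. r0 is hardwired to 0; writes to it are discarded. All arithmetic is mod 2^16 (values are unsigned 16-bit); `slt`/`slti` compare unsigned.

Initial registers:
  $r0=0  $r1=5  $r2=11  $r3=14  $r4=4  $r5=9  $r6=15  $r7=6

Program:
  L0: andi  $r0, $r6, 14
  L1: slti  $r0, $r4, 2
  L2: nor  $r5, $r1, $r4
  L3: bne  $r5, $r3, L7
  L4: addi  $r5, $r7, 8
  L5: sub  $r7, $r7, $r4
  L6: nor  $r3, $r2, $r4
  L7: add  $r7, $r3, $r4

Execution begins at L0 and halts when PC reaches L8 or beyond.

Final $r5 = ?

14

PC=0  andi  $r0, $r6, 14     | $r0=0 $r1=5 $r2=11 $r3=14 $r4=4 $r5=9 $r6=15 $r7=6
PC=1  slti  $r0, $r4, 2      | $r0=0 $r1=5 $r2=11 $r3=14 $r4=4 $r5=9 $r6=15 $r7=6
PC=2  nor  $r5, $r1, $r4     | $r0=0 $r1=5 $r2=11 $r3=14 $r4=4 $r5=65530 $r6=15 $r7=6
PC=3  bne  $r5, $r3, L7      | $r0=0 $r1=5 $r2=11 $r3=14 $r4=4 $r5=65530 $r6=15 $r7=6  [TAKEN]
PC=4  addi  $r5, $r7, 8      | $r0=0 $r1=5 $r2=11 $r3=14 $r4=4 $r5=14 $r6=15 $r7=6
PC=7  add  $r7, $r3, $r4     | $r0=0 $r1=5 $r2=11 $r3=14 $r4=4 $r5=14 $r6=15 $r7=18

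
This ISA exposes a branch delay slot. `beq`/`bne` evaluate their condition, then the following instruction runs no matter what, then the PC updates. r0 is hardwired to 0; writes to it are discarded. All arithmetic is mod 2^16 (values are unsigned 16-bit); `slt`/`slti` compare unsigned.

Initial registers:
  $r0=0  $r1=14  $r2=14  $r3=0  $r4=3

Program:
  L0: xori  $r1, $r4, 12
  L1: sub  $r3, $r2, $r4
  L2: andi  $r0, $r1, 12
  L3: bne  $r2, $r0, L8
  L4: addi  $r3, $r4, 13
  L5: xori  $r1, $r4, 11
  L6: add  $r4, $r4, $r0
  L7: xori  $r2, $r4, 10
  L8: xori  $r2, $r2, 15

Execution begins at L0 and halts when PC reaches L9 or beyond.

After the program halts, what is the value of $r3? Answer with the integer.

16

[0] xori  $r1, $r4, 12  →  {$r0:0, $r1:15, $r2:14, $r3:0, $r4:3}
[1] sub  $r3, $r2, $r4  →  {$r0:0, $r1:15, $r2:14, $r3:11, $r4:3}
[2] andi  $r0, $r1, 12  →  {$r0:0, $r1:15, $r2:14, $r3:11, $r4:3}
[3] bne  $r2, $r0, L8  →  {$r0:0, $r1:15, $r2:14, $r3:11, $r4:3}  ⟨branch taken⟩
[4] addi  $r3, $r4, 13  →  {$r0:0, $r1:15, $r2:14, $r3:16, $r4:3}
[8] xori  $r2, $r2, 15  →  {$r0:0, $r1:15, $r2:1, $r3:16, $r4:3}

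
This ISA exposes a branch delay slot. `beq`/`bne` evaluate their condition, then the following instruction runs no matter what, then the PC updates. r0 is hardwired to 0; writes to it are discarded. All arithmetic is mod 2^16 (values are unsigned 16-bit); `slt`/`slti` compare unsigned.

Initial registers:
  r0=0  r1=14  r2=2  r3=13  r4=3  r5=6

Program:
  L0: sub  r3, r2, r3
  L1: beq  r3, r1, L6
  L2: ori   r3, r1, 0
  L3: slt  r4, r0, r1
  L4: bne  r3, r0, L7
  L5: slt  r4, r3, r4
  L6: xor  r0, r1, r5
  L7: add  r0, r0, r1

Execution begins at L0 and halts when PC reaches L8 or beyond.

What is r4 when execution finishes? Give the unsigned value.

0

  step pc=0: sub  r3, r2, r3  regs=(0,14,2,65525,3,6)
  step pc=1: beq  r3, r1, L6  cond=F  regs=(0,14,2,65525,3,6)
  step pc=2: ori   r3, r1, 0  regs=(0,14,2,14,3,6)
  step pc=3: slt  r4, r0, r1  regs=(0,14,2,14,1,6)
  step pc=4: bne  r3, r0, L7  cond=T  regs=(0,14,2,14,1,6)
  step pc=5: slt  r4, r3, r4  regs=(0,14,2,14,0,6)
  step pc=7: add  r0, r0, r1  regs=(0,14,2,14,0,6)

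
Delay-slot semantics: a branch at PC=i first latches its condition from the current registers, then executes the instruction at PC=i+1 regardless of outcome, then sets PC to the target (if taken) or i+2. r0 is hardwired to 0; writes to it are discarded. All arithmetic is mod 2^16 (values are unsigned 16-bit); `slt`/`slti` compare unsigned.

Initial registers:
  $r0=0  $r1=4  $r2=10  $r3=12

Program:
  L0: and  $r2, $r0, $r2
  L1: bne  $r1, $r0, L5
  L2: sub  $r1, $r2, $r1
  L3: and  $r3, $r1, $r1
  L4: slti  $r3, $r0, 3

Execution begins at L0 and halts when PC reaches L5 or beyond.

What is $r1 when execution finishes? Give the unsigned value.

#0 and  $r2, $r0, $r2 ; 0/4/0/12
#1 bne  $r1, $r0, L5 ; 0/4/0/12 ; →target
#2 sub  $r1, $r2, $r1 ; 0/65532/0/12

65532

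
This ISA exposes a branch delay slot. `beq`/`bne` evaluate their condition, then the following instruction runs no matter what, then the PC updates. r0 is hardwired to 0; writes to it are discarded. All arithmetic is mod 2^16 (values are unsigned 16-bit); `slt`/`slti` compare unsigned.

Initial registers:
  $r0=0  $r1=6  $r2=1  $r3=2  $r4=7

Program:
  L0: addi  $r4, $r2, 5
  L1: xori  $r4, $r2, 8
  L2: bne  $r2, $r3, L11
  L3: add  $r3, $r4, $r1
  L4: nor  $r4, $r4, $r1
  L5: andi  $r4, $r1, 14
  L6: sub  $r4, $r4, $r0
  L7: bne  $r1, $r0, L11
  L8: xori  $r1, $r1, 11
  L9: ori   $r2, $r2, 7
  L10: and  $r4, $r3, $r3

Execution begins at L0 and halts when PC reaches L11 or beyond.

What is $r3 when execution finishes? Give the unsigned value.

  step pc=0: addi  $r4, $r2, 5  regs=(0,6,1,2,6)
  step pc=1: xori  $r4, $r2, 8  regs=(0,6,1,2,9)
  step pc=2: bne  $r2, $r3, L11  cond=T  regs=(0,6,1,2,9)
  step pc=3: add  $r3, $r4, $r1  regs=(0,6,1,15,9)

15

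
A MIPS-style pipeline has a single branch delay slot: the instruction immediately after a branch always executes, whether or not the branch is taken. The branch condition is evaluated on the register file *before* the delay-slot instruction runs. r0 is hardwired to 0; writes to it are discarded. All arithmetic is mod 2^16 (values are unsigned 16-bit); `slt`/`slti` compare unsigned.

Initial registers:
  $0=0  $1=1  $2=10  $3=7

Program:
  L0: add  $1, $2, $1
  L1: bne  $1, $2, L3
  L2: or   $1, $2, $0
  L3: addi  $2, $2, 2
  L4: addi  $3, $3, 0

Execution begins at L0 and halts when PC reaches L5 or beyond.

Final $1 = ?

[0] add  $1, $2, $1  →  {$0:0, $1:11, $2:10, $3:7}
[1] bne  $1, $2, L3  →  {$0:0, $1:11, $2:10, $3:7}  ⟨branch taken⟩
[2] or   $1, $2, $0  →  {$0:0, $1:10, $2:10, $3:7}
[3] addi  $2, $2, 2  →  {$0:0, $1:10, $2:12, $3:7}
[4] addi  $3, $3, 0  →  {$0:0, $1:10, $2:12, $3:7}

10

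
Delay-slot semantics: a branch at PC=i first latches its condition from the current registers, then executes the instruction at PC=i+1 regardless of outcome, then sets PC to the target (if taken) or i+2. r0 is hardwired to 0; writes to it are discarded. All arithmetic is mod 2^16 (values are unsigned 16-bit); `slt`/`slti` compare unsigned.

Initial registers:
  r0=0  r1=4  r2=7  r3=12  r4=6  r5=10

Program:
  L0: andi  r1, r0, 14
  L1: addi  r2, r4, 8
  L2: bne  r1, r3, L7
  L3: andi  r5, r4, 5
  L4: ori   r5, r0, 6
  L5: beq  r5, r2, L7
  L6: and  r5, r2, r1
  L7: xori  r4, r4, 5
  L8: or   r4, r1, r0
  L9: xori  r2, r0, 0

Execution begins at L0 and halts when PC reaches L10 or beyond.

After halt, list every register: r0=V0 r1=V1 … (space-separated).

r0=0 r1=0 r2=0 r3=12 r4=0 r5=4

#0 andi  r1, r0, 14 ; 0/0/7/12/6/10
#1 addi  r2, r4, 8 ; 0/0/14/12/6/10
#2 bne  r1, r3, L7 ; 0/0/14/12/6/10 ; →target
#3 andi  r5, r4, 5 ; 0/0/14/12/6/4
#7 xori  r4, r4, 5 ; 0/0/14/12/3/4
#8 or   r4, r1, r0 ; 0/0/14/12/0/4
#9 xori  r2, r0, 0 ; 0/0/0/12/0/4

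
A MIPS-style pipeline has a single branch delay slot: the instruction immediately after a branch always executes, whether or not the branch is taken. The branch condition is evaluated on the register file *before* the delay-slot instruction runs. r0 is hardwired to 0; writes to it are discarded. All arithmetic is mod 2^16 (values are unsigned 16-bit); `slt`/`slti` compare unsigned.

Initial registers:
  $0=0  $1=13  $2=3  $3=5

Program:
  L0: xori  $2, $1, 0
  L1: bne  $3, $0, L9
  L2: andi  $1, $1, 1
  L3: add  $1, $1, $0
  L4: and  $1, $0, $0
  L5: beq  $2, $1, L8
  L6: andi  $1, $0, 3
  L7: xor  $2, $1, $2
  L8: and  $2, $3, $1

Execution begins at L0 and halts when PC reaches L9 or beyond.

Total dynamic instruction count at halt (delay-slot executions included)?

3

  step pc=0: xori  $2, $1, 0  regs=(0,13,13,5)
  step pc=1: bne  $3, $0, L9  cond=T  regs=(0,13,13,5)
  step pc=2: andi  $1, $1, 1  regs=(0,1,13,5)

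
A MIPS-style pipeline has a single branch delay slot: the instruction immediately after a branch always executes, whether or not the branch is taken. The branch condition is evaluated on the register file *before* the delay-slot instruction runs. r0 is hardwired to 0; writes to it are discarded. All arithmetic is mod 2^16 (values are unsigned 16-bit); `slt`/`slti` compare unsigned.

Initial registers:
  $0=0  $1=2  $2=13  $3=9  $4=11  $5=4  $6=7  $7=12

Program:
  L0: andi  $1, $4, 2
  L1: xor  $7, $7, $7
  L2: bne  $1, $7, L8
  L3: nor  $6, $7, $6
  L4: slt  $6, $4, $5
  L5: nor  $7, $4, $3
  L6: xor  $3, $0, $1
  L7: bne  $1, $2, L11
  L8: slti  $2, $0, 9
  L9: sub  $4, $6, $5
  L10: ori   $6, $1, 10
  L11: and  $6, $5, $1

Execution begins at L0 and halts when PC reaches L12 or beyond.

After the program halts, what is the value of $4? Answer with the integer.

65524

  step pc=0: andi  $1, $4, 2  regs=(0,2,13,9,11,4,7,12)
  step pc=1: xor  $7, $7, $7  regs=(0,2,13,9,11,4,7,0)
  step pc=2: bne  $1, $7, L8  cond=T  regs=(0,2,13,9,11,4,7,0)
  step pc=3: nor  $6, $7, $6  regs=(0,2,13,9,11,4,65528,0)
  step pc=8: slti  $2, $0, 9  regs=(0,2,1,9,11,4,65528,0)
  step pc=9: sub  $4, $6, $5  regs=(0,2,1,9,65524,4,65528,0)
  step pc=10: ori   $6, $1, 10  regs=(0,2,1,9,65524,4,10,0)
  step pc=11: and  $6, $5, $1  regs=(0,2,1,9,65524,4,0,0)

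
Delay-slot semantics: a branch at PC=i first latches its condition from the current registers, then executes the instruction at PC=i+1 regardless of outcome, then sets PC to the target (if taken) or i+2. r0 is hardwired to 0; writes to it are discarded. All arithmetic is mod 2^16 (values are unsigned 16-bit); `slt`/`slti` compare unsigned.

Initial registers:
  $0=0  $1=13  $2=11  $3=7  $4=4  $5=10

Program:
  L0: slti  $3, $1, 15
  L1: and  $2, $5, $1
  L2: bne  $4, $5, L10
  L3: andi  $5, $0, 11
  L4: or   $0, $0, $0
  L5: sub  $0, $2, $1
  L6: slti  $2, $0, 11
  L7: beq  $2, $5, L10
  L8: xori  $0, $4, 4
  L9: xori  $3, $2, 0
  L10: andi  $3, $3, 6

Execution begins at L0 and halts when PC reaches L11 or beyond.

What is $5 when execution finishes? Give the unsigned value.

#0 slti  $3, $1, 15 ; 0/13/11/1/4/10
#1 and  $2, $5, $1 ; 0/13/8/1/4/10
#2 bne  $4, $5, L10 ; 0/13/8/1/4/10 ; →target
#3 andi  $5, $0, 11 ; 0/13/8/1/4/0
#10 andi  $3, $3, 6 ; 0/13/8/0/4/0

0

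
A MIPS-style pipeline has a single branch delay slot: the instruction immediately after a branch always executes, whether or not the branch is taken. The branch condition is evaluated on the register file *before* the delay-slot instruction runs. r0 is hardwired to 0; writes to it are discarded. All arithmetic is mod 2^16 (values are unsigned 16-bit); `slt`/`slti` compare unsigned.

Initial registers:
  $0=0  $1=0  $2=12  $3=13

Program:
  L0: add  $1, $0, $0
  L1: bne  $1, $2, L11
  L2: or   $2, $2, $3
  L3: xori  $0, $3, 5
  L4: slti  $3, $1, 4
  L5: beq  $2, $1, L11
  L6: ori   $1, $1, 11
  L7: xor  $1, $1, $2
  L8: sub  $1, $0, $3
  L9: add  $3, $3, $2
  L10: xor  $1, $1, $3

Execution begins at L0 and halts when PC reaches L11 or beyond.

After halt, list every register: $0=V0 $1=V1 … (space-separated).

[0] add  $1, $0, $0  →  {$0:0, $1:0, $2:12, $3:13}
[1] bne  $1, $2, L11  →  {$0:0, $1:0, $2:12, $3:13}  ⟨branch taken⟩
[2] or   $2, $2, $3  →  {$0:0, $1:0, $2:13, $3:13}

$0=0 $1=0 $2=13 $3=13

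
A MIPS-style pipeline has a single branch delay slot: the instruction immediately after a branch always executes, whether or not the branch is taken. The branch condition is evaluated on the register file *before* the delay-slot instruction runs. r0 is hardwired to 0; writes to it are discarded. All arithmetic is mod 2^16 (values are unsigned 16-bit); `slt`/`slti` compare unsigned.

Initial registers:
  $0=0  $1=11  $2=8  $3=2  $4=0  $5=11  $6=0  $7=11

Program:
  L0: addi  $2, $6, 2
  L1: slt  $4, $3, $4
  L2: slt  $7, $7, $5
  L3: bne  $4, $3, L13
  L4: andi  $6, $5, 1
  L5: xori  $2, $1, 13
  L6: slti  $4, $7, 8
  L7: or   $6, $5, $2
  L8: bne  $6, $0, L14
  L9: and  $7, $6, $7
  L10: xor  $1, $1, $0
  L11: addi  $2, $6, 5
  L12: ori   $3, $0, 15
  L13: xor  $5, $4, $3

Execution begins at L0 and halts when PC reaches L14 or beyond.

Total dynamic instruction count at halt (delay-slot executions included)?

6

PC=0  addi  $2, $6, 2        | $0=0 $1=11 $2=2 $3=2 $4=0 $5=11 $6=0 $7=11
PC=1  slt  $4, $3, $4        | $0=0 $1=11 $2=2 $3=2 $4=0 $5=11 $6=0 $7=11
PC=2  slt  $7, $7, $5        | $0=0 $1=11 $2=2 $3=2 $4=0 $5=11 $6=0 $7=0
PC=3  bne  $4, $3, L13       | $0=0 $1=11 $2=2 $3=2 $4=0 $5=11 $6=0 $7=0  [TAKEN]
PC=4  andi  $6, $5, 1        | $0=0 $1=11 $2=2 $3=2 $4=0 $5=11 $6=1 $7=0
PC=13 xor  $5, $4, $3        | $0=0 $1=11 $2=2 $3=2 $4=0 $5=2 $6=1 $7=0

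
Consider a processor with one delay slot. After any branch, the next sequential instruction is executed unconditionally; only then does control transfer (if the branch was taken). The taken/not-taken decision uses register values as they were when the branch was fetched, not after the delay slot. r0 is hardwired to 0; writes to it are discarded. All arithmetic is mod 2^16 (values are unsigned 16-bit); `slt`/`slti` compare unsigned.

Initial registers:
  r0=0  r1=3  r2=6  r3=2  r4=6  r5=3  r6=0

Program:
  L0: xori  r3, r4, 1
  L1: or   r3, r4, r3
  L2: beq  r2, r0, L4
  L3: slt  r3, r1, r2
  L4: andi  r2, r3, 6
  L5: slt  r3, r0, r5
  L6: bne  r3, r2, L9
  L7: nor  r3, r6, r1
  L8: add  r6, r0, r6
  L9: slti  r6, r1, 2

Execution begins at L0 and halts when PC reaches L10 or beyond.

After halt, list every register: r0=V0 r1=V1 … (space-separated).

r0=0 r1=3 r2=0 r3=65532 r4=6 r5=3 r6=0

PC=0  xori  r3, r4, 1        | r0=0 r1=3 r2=6 r3=7 r4=6 r5=3 r6=0
PC=1  or   r3, r4, r3        | r0=0 r1=3 r2=6 r3=7 r4=6 r5=3 r6=0
PC=2  beq  r2, r0, L4        | r0=0 r1=3 r2=6 r3=7 r4=6 r5=3 r6=0  [not taken]
PC=3  slt  r3, r1, r2        | r0=0 r1=3 r2=6 r3=1 r4=6 r5=3 r6=0
PC=4  andi  r2, r3, 6        | r0=0 r1=3 r2=0 r3=1 r4=6 r5=3 r6=0
PC=5  slt  r3, r0, r5        | r0=0 r1=3 r2=0 r3=1 r4=6 r5=3 r6=0
PC=6  bne  r3, r2, L9        | r0=0 r1=3 r2=0 r3=1 r4=6 r5=3 r6=0  [TAKEN]
PC=7  nor  r3, r6, r1        | r0=0 r1=3 r2=0 r3=65532 r4=6 r5=3 r6=0
PC=9  slti  r6, r1, 2        | r0=0 r1=3 r2=0 r3=65532 r4=6 r5=3 r6=0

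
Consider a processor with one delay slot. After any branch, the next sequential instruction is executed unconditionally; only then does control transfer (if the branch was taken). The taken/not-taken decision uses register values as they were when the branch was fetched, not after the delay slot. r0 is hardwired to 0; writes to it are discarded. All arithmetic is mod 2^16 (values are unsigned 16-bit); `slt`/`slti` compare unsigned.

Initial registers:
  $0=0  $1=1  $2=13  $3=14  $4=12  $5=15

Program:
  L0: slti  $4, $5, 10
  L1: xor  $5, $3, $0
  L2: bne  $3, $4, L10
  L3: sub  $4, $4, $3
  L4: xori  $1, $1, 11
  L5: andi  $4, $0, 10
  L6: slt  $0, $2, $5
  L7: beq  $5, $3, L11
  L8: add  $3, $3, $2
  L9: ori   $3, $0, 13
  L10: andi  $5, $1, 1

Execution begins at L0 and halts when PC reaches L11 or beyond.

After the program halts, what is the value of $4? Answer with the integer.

65522

#0 slti  $4, $5, 10 ; 0/1/13/14/0/15
#1 xor  $5, $3, $0 ; 0/1/13/14/0/14
#2 bne  $3, $4, L10 ; 0/1/13/14/0/14 ; →target
#3 sub  $4, $4, $3 ; 0/1/13/14/65522/14
#10 andi  $5, $1, 1 ; 0/1/13/14/65522/1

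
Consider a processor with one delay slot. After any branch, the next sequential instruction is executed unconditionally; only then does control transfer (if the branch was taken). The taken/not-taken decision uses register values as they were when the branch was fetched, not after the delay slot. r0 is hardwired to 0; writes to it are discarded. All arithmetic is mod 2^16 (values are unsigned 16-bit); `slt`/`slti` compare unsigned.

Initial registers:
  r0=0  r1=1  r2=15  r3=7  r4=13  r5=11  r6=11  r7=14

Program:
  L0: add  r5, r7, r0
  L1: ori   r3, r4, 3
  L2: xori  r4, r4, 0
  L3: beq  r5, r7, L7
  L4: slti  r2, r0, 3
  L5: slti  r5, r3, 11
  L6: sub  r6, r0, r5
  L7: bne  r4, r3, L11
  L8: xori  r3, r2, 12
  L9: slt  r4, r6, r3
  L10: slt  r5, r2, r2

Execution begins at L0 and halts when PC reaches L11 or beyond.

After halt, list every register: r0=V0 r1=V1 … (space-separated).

#0 add  r5, r7, r0 ; 0/1/15/7/13/14/11/14
#1 ori   r3, r4, 3 ; 0/1/15/15/13/14/11/14
#2 xori  r4, r4, 0 ; 0/1/15/15/13/14/11/14
#3 beq  r5, r7, L7 ; 0/1/15/15/13/14/11/14 ; →target
#4 slti  r2, r0, 3 ; 0/1/1/15/13/14/11/14
#7 bne  r4, r3, L11 ; 0/1/1/15/13/14/11/14 ; →target
#8 xori  r3, r2, 12 ; 0/1/1/13/13/14/11/14

r0=0 r1=1 r2=1 r3=13 r4=13 r5=14 r6=11 r7=14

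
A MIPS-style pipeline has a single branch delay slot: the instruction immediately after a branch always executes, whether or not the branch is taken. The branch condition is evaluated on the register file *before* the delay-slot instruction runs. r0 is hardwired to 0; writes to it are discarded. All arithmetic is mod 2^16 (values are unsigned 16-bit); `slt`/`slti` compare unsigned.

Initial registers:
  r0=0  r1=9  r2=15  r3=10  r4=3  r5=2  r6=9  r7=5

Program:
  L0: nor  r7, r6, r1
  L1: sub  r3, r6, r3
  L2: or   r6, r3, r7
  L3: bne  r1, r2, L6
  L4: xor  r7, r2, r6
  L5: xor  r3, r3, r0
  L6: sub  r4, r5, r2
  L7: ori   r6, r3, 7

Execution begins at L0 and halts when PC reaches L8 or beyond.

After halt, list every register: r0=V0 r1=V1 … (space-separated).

r0=0 r1=9 r2=15 r3=65535 r4=65523 r5=2 r6=65535 r7=65520

[0] nor  r7, r6, r1  →  {r0:0, r1:9, r2:15, r3:10, r4:3, r5:2, r6:9, r7:65526}
[1] sub  r3, r6, r3  →  {r0:0, r1:9, r2:15, r3:65535, r4:3, r5:2, r6:9, r7:65526}
[2] or   r6, r3, r7  →  {r0:0, r1:9, r2:15, r3:65535, r4:3, r5:2, r6:65535, r7:65526}
[3] bne  r1, r2, L6  →  {r0:0, r1:9, r2:15, r3:65535, r4:3, r5:2, r6:65535, r7:65526}  ⟨branch taken⟩
[4] xor  r7, r2, r6  →  {r0:0, r1:9, r2:15, r3:65535, r4:3, r5:2, r6:65535, r7:65520}
[6] sub  r4, r5, r2  →  {r0:0, r1:9, r2:15, r3:65535, r4:65523, r5:2, r6:65535, r7:65520}
[7] ori   r6, r3, 7  →  {r0:0, r1:9, r2:15, r3:65535, r4:65523, r5:2, r6:65535, r7:65520}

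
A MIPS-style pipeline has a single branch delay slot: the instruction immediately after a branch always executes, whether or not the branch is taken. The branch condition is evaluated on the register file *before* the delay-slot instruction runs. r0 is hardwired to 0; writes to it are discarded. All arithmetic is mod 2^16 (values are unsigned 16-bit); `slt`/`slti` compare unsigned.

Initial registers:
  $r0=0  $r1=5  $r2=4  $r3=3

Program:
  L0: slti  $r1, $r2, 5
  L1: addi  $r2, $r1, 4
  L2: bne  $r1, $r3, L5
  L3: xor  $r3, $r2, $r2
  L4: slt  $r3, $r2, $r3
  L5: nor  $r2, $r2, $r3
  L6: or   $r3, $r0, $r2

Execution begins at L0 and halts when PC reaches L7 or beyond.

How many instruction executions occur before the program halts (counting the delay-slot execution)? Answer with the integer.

6

#0 slti  $r1, $r2, 5 ; 0/1/4/3
#1 addi  $r2, $r1, 4 ; 0/1/5/3
#2 bne  $r1, $r3, L5 ; 0/1/5/3 ; →target
#3 xor  $r3, $r2, $r2 ; 0/1/5/0
#5 nor  $r2, $r2, $r3 ; 0/1/65530/0
#6 or   $r3, $r0, $r2 ; 0/1/65530/65530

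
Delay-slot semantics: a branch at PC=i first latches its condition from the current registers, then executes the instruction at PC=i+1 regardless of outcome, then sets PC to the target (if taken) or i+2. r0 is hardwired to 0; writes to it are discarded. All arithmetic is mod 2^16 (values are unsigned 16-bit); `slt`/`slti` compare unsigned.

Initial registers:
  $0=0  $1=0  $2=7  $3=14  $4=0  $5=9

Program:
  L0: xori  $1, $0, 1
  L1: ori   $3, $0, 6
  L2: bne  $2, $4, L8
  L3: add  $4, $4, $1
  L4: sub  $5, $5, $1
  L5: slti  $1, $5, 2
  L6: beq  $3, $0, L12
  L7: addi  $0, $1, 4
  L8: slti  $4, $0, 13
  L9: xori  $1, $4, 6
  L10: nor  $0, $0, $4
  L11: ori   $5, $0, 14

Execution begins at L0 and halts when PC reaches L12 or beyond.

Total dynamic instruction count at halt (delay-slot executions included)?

8

  step pc=0: xori  $1, $0, 1  regs=(0,1,7,14,0,9)
  step pc=1: ori   $3, $0, 6  regs=(0,1,7,6,0,9)
  step pc=2: bne  $2, $4, L8  cond=T  regs=(0,1,7,6,0,9)
  step pc=3: add  $4, $4, $1  regs=(0,1,7,6,1,9)
  step pc=8: slti  $4, $0, 13  regs=(0,1,7,6,1,9)
  step pc=9: xori  $1, $4, 6  regs=(0,7,7,6,1,9)
  step pc=10: nor  $0, $0, $4  regs=(0,7,7,6,1,9)
  step pc=11: ori   $5, $0, 14  regs=(0,7,7,6,1,14)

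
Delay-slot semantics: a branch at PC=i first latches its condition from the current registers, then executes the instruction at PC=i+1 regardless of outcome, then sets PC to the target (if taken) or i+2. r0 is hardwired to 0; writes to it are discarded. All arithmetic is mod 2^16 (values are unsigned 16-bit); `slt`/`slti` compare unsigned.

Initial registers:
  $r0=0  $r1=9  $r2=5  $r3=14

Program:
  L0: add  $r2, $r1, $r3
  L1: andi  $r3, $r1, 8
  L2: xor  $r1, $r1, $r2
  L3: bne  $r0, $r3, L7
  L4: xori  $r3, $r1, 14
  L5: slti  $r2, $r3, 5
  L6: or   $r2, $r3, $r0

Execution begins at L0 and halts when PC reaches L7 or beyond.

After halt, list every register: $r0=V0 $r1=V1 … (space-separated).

[0] add  $r2, $r1, $r3  →  {$r0:0, $r1:9, $r2:23, $r3:14}
[1] andi  $r3, $r1, 8  →  {$r0:0, $r1:9, $r2:23, $r3:8}
[2] xor  $r1, $r1, $r2  →  {$r0:0, $r1:30, $r2:23, $r3:8}
[3] bne  $r0, $r3, L7  →  {$r0:0, $r1:30, $r2:23, $r3:8}  ⟨branch taken⟩
[4] xori  $r3, $r1, 14  →  {$r0:0, $r1:30, $r2:23, $r3:16}

$r0=0 $r1=30 $r2=23 $r3=16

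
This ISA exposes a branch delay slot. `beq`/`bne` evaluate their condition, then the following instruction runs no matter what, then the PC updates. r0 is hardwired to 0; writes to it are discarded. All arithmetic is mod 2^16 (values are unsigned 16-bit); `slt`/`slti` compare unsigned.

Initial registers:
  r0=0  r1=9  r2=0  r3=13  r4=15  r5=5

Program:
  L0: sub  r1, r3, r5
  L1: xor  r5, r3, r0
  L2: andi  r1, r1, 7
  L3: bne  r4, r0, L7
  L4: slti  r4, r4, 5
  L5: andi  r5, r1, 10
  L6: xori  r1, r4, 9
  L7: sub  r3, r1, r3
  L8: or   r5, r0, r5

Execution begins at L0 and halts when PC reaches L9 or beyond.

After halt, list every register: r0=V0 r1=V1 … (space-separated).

r0=0 r1=0 r2=0 r3=65523 r4=0 r5=13

[0] sub  r1, r3, r5  →  {r0:0, r1:8, r2:0, r3:13, r4:15, r5:5}
[1] xor  r5, r3, r0  →  {r0:0, r1:8, r2:0, r3:13, r4:15, r5:13}
[2] andi  r1, r1, 7  →  {r0:0, r1:0, r2:0, r3:13, r4:15, r5:13}
[3] bne  r4, r0, L7  →  {r0:0, r1:0, r2:0, r3:13, r4:15, r5:13}  ⟨branch taken⟩
[4] slti  r4, r4, 5  →  {r0:0, r1:0, r2:0, r3:13, r4:0, r5:13}
[7] sub  r3, r1, r3  →  {r0:0, r1:0, r2:0, r3:65523, r4:0, r5:13}
[8] or   r5, r0, r5  →  {r0:0, r1:0, r2:0, r3:65523, r4:0, r5:13}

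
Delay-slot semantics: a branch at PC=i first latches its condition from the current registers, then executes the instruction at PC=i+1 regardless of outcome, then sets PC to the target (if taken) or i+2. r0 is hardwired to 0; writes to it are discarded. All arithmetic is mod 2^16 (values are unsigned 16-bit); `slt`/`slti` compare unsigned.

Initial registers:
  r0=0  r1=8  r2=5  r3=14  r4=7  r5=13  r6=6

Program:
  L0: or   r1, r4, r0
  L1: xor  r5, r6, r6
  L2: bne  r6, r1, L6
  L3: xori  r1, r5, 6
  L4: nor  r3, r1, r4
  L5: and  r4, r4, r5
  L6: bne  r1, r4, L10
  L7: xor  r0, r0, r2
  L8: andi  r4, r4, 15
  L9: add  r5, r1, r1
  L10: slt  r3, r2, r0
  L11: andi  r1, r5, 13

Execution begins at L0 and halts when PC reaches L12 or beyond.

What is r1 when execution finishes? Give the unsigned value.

#0 or   r1, r4, r0 ; 0/7/5/14/7/13/6
#1 xor  r5, r6, r6 ; 0/7/5/14/7/0/6
#2 bne  r6, r1, L6 ; 0/7/5/14/7/0/6 ; →target
#3 xori  r1, r5, 6 ; 0/6/5/14/7/0/6
#6 bne  r1, r4, L10 ; 0/6/5/14/7/0/6 ; →target
#7 xor  r0, r0, r2 ; 0/6/5/14/7/0/6
#10 slt  r3, r2, r0 ; 0/6/5/0/7/0/6
#11 andi  r1, r5, 13 ; 0/0/5/0/7/0/6

0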